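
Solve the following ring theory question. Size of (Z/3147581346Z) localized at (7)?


7-primary part: 3147581346=7^9*78
Size=7^9=40353607


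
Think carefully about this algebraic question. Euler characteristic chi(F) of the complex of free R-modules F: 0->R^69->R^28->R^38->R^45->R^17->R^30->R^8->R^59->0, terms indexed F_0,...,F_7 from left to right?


chi = sum (-1)^i * rank:
(-1)^0*69=69
(-1)^1*28=-28
(-1)^2*38=38
(-1)^3*45=-45
(-1)^4*17=17
(-1)^5*30=-30
(-1)^6*8=8
(-1)^7*59=-59
chi=-30


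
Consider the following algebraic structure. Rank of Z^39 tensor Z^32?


rank(M(x)N) = rank(M)*rank(N)
39*32 = 1248


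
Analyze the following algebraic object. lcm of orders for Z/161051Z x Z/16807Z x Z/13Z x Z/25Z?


Exponent = lcm of the cyclic orders; pairwise coprime => product.
11^5*7^5*13^1*5^2=161051*16807*13*25=879704851025


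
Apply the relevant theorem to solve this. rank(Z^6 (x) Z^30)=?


rank(M(x)N) = rank(M)*rank(N)
6*30 = 180


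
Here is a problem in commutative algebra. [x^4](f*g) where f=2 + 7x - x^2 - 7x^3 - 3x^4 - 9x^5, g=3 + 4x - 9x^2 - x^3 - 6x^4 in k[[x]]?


[x^4] = sum a_i*b_j, i+j=4
  2*-6=-12
  7*-1=-7
  -1*-9=9
  -7*4=-28
  -3*3=-9
Sum=-47


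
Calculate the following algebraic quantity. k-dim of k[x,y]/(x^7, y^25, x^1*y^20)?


k[x,y]/I, I = (x^7, y^25, x^1*y^20)
Rect: 7x25=175. Corner: (7-1)x(25-20)=30.
dim = 175-30 = 145


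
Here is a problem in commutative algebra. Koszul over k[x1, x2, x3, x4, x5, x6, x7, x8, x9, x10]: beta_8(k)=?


C(n,i)=C(10,8)=45


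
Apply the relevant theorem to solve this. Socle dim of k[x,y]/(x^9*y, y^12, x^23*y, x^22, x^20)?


Socle = ann(m) = span of standard monomials u with x*u, y*u in I (staircase corners).
Redundant generators: x^23*y, x^22
Minimal generators: x^20, x^9*y, y^12
Corners: x^8y^11, x^19
Socle dim=2


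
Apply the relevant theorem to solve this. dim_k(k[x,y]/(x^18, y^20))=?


Basis: x^i*y^j, i<18, j<20
18*20=360


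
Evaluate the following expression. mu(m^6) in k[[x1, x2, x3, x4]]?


C(n+d-1,d)=C(9,6)=84


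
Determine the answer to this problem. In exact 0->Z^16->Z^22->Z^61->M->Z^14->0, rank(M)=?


Alt sum=0:
(-1)^0*16 + (-1)^1*22 + (-1)^2*61 + (-1)^3*? + (-1)^4*14=0
rank(M)=69


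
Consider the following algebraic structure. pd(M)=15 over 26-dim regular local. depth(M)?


pd+depth=depth(R)=26
depth=26-15=11


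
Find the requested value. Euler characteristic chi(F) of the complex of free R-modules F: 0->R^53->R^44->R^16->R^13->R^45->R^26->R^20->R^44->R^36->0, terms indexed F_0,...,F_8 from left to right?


chi = sum (-1)^i * rank:
(-1)^0*53=53
(-1)^1*44=-44
(-1)^2*16=16
(-1)^3*13=-13
(-1)^4*45=45
(-1)^5*26=-26
(-1)^6*20=20
(-1)^7*44=-44
(-1)^8*36=36
chi=43


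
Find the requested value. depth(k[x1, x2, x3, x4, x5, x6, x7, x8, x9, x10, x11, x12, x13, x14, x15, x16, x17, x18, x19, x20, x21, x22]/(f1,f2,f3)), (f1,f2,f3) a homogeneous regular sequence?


depth(R)=22
depth(R/I)=22-3=19


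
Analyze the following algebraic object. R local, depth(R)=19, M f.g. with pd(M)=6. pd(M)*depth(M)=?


pd+depth=19
depth=19-6=13
pd*depth=6*13=78


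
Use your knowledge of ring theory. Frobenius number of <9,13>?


gcd(9,13)=1 => F=ab-a-b=9*13-9-13=117-22=95


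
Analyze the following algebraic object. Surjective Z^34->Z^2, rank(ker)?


rank(ker) = 34-2 = 32


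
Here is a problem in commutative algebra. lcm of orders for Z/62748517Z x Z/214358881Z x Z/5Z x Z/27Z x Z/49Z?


Exponent = lcm of the cyclic orders; pairwise coprime => product.
13^7*11^8*5^1*3^3*7^2=62748517*214358881*5*27*49=88976392992622490355


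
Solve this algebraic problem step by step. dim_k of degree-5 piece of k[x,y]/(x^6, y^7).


k[x,y], I = (x^6, y^7), d = 5
Need i < 6 and d-i < 7.
Range: 0 <= i <= 5.
H(5) = 6


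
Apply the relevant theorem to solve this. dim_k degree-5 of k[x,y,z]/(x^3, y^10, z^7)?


Need i<3, j<10, k<7 with i+j+k=5.
For each i, j ranges over max(0,5-i-6)..min(9,5-i):
  i=0: j in [0,5] -> 6
  i=1: j in [0,4] -> 5
  i=2: j in [0,3] -> 4
H(5) = 6+5+4 = 15


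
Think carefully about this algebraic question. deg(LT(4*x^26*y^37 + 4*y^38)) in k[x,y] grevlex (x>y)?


LT: 4*x^26*y^37
deg_x=26, deg_y=37
Total=26+37=63


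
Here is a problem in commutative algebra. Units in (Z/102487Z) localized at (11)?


Local ring = Z/14641Z.
phi(14641) = 11^3*(11-1) = 13310


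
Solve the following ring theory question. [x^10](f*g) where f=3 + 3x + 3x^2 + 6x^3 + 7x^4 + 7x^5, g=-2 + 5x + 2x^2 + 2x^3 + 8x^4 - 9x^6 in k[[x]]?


[x^10] = sum a_i*b_j, i+j=10
  7*-9=-63
Sum=-63


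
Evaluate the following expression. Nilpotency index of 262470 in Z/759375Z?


262470^k mod 759375:
k=1: 262470
k=2: 900
k=3: 57375
k=4: 50625
k=5: 0
First zero at k = 5


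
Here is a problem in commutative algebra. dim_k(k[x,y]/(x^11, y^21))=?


Basis: x^i*y^j, i<11, j<21
11*21=231


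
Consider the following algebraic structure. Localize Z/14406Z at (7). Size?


7-primary part: 14406=7^4*6
Size=7^4=2401


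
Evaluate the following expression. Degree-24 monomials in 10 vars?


C(d+n-1,n-1)=C(33,9)=38567100


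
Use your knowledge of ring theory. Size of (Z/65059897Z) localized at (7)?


7-primary part: 65059897=7^7*79
Size=7^7=823543


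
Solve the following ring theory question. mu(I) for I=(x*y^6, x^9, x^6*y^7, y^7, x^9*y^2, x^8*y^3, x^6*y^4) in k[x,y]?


Remove redundant (divisible by others).
x^9*y^2 redundant.
x^6*y^7 redundant.
Min: x^9, x^8*y^3, x^6*y^4, x*y^6, y^7
Count=5


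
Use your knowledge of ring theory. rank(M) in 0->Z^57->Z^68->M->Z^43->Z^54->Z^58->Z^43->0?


Alt sum=0:
(-1)^0*57 + (-1)^1*68 + (-1)^2*? + (-1)^3*43 + (-1)^4*54 + (-1)^5*58 + (-1)^6*43=0
rank(M)=15


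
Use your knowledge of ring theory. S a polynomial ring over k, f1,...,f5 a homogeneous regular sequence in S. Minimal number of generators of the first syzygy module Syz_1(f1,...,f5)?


Regular sequence => Koszul complex is the minimal free resolution.
Syz_1 minimally generated by Koszul relations f_i*e_j - f_j*e_i (i<j): mu(Syz_1) = beta_2 = C(m,2) = m(m-1)/2
m=5
5*4/2 = 10


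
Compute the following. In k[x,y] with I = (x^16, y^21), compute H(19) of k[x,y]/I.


k[x,y], I = (x^16, y^21), d = 19
Need i < 16 and d-i < 21.
Range: 0 <= i <= 15.
H(19) = 16


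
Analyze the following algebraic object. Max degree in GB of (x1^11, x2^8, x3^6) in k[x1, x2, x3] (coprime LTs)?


Pure powers, coprime LTs => already GB.
Degrees: 11, 8, 6
Max=11


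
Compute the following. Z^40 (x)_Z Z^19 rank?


rank(M(x)N) = rank(M)*rank(N)
40*19 = 760


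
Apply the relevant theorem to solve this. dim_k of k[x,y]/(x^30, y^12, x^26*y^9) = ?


k[x,y]/I, I = (x^30, y^12, x^26*y^9)
Rect: 30x12=360. Corner: (30-26)x(12-9)=12.
dim = 360-12 = 348


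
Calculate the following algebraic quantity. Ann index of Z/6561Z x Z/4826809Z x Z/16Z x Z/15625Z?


Exponent = lcm of the cyclic orders; pairwise coprime => product.
3^8*13^6*2^4*5^6=6561*4826809*16*15625=7917173462250000


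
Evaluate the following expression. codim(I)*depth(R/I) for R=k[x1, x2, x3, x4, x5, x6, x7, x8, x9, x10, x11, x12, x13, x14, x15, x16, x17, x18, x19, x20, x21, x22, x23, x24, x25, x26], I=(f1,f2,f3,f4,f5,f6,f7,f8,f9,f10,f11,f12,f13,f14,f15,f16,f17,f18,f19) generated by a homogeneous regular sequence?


codim=19, depth=dim(R/I)=26-19=7
Product=19*7=133


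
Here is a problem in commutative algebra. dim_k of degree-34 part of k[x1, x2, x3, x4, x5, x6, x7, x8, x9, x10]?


C(d+n-1,n-1)=C(43,9)=563921995


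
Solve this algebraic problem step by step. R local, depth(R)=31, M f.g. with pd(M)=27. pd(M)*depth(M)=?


pd+depth=31
depth=31-27=4
pd*depth=27*4=108


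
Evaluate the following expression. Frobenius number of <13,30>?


gcd(13,30)=1 => F=ab-a-b=13*30-13-30=390-43=347


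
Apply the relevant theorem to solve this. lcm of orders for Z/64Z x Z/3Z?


Exponent = lcm of the cyclic orders; pairwise coprime => product.
2^6*3^1=64*3=192


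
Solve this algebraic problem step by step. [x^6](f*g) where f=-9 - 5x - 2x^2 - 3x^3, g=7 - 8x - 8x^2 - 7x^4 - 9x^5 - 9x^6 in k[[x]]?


[x^6] = sum a_i*b_j, i+j=6
  -9*-9=81
  -5*-9=45
  -2*-7=14
Sum=140


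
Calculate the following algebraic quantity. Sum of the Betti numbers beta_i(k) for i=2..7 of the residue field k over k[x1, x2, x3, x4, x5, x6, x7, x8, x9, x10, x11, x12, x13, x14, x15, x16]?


Koszul resolution: beta_i(k)=C(n,i), n=16
C(16,2)=120, C(16,3)=560, C(16,4)=1820, C(16,5)=4368, C(16,6)=8008, C(16,7)=11440
Sum=26316


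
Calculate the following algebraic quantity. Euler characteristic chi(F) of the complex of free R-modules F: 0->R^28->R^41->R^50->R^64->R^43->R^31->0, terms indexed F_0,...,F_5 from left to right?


chi = sum (-1)^i * rank:
(-1)^0*28=28
(-1)^1*41=-41
(-1)^2*50=50
(-1)^3*64=-64
(-1)^4*43=43
(-1)^5*31=-31
chi=-15


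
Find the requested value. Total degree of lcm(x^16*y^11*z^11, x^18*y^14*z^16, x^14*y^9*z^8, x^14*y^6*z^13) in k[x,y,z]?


lcm = componentwise max:
x: max(16,18,14,14)=18
y: max(11,14,9,6)=14
z: max(11,16,8,13)=16
Total=18+14+16=48


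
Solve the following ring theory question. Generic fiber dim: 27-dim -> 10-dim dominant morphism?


dim(fiber)=dim(X)-dim(Y)=27-10=17


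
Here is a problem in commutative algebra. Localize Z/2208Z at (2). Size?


2-primary part: 2208=2^5*69
Size=2^5=32


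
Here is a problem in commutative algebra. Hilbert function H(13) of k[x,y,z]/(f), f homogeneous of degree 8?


C(15,2)-C(7,2)=105-21=84


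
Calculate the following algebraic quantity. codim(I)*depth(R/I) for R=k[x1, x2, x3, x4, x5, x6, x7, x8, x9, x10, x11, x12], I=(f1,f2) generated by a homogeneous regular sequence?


codim=2, depth=dim(R/I)=12-2=10
Product=2*10=20


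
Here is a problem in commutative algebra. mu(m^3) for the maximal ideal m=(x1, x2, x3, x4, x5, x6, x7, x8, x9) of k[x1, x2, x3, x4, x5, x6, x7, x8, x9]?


Graded Nakayama: mu(m^d) = dim_k (m^d/m^(d+1)) = #degree-3 monomials in 9 vars
C(n+d-1,d)=C(11,3)=165


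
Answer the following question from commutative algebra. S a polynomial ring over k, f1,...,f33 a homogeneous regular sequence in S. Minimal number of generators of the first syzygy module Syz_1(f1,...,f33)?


Regular sequence => Koszul complex is the minimal free resolution.
Syz_1 minimally generated by Koszul relations f_i*e_j - f_j*e_i (i<j): mu(Syz_1) = beta_2 = C(m,2) = m(m-1)/2
m=33
33*32/2 = 528


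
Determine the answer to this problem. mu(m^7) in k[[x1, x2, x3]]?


C(n+d-1,d)=C(9,7)=36


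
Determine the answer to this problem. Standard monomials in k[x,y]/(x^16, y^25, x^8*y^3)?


k[x,y]/I, I = (x^16, y^25, x^8*y^3)
Rect: 16x25=400. Corner: (16-8)x(25-3)=176.
dim = 400-176 = 224


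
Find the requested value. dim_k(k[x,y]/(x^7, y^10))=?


Basis: x^i*y^j, i<7, j<10
7*10=70


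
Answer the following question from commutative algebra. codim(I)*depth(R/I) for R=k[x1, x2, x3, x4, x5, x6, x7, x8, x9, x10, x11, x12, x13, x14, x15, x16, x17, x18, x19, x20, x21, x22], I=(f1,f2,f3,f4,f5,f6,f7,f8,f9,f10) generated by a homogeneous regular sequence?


codim=10, depth=dim(R/I)=22-10=12
Product=10*12=120


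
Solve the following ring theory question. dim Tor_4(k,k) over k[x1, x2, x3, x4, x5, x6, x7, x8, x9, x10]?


Koszul: C(n,i)=C(10,4)=210


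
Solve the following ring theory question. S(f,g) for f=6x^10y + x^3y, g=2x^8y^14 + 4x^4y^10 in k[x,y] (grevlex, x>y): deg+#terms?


LT(f)=6x^10y, LT(g)=2x^8y^14
lcm(LM)=x^10y^14
S(f,g) (scaled by 12 to clear denominators) = 2y^13*f - 6x^2*g = 2x^3y^14 - 24x^6y^10
2 terms, deg 17.
17+2=19


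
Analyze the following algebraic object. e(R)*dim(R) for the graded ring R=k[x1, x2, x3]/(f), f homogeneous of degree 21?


e(R)=deg(f)=21, dim(R)=3-1=2
e*dim=21*2=42


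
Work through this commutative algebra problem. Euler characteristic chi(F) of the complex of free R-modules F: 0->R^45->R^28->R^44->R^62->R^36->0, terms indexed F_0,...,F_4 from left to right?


chi = sum (-1)^i * rank:
(-1)^0*45=45
(-1)^1*28=-28
(-1)^2*44=44
(-1)^3*62=-62
(-1)^4*36=36
chi=35


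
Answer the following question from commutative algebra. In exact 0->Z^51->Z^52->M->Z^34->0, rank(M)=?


Alt sum=0:
(-1)^0*51 + (-1)^1*52 + (-1)^2*? + (-1)^3*34=0
rank(M)=35


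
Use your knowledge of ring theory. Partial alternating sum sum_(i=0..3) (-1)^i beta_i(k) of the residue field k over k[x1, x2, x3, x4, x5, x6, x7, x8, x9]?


Koszul resolution: beta_i(k)=C(n,i), n=9
sum_(i=0..p) (-1)^i C(n,i) = (-1)^p C(n-1,p)
(-1)^3*C(8,3) = (-1)^3*56 = -56


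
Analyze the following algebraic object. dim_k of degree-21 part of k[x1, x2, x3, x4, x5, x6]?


C(d+n-1,n-1)=C(26,5)=65780


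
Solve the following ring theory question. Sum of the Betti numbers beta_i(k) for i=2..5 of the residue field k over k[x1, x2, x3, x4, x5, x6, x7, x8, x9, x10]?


Koszul resolution: beta_i(k)=C(n,i), n=10
C(10,2)=45, C(10,3)=120, C(10,4)=210, C(10,5)=252
Sum=627


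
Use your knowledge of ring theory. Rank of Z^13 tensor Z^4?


rank(M(x)N) = rank(M)*rank(N)
13*4 = 52


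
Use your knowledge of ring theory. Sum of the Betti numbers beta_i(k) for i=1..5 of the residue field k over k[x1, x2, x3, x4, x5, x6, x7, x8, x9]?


Koszul resolution: beta_i(k)=C(n,i), n=9
C(9,1)=9, C(9,2)=36, C(9,3)=84, C(9,4)=126, C(9,5)=126
Sum=381


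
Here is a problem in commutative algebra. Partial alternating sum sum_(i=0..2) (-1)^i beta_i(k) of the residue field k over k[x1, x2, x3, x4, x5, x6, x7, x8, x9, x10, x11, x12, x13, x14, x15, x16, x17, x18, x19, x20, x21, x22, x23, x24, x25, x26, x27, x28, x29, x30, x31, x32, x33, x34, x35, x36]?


Koszul resolution: beta_i(k)=C(n,i), n=36
sum_(i=0..p) (-1)^i C(n,i) = (-1)^p C(n-1,p)
(-1)^2*C(35,2) = (-1)^2*595 = 595


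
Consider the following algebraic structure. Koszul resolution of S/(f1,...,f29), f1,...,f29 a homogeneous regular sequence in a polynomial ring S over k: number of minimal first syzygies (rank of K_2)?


Regular sequence => Koszul complex is the minimal free resolution.
Syz_1 minimally generated by Koszul relations f_i*e_j - f_j*e_i (i<j): mu(Syz_1) = beta_2 = C(m,2) = m(m-1)/2
m=29
29*28/2 = 406


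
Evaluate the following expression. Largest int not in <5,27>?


gcd(5,27)=1 => F=ab-a-b=5*27-5-27=135-32=103


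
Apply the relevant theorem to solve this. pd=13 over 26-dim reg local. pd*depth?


pd+depth=26
depth=26-13=13
pd*depth=13*13=169


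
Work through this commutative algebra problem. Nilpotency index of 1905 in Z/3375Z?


1905^k mod 3375:
k=1: 1905
k=2: 900
k=3: 0
First zero at k = 3


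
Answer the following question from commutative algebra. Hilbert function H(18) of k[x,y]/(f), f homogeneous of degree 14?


H(t)=d for t>=d-1.
d=14, t=18
H(18)=14


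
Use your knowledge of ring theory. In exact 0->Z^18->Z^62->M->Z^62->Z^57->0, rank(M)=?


Alt sum=0:
(-1)^0*18 + (-1)^1*62 + (-1)^2*? + (-1)^3*62 + (-1)^4*57=0
rank(M)=49


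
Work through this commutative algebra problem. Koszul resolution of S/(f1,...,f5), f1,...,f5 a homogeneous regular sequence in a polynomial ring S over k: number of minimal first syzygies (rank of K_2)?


Regular sequence => Koszul complex is the minimal free resolution.
Syz_1 minimally generated by Koszul relations f_i*e_j - f_j*e_i (i<j): mu(Syz_1) = beta_2 = C(m,2) = m(m-1)/2
m=5
5*4/2 = 10


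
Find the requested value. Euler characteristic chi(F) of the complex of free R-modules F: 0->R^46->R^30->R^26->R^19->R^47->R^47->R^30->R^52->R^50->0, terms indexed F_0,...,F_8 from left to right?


chi = sum (-1)^i * rank:
(-1)^0*46=46
(-1)^1*30=-30
(-1)^2*26=26
(-1)^3*19=-19
(-1)^4*47=47
(-1)^5*47=-47
(-1)^6*30=30
(-1)^7*52=-52
(-1)^8*50=50
chi=51


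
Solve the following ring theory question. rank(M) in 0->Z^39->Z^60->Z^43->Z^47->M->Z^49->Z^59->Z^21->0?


Alt sum=0:
(-1)^0*39 + (-1)^1*60 + (-1)^2*43 + (-1)^3*47 + (-1)^4*? + (-1)^5*49 + (-1)^6*59 + (-1)^7*21=0
rank(M)=36


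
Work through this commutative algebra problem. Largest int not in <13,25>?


gcd(13,25)=1 => F=ab-a-b=13*25-13-25=325-38=287


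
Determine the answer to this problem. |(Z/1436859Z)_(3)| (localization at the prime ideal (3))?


3-primary part: 1436859=3^9*73
Size=3^9=19683


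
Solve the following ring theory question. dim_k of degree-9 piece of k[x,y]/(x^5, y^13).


k[x,y], I = (x^5, y^13), d = 9
Need i < 5 and d-i < 13.
Range: 0 <= i <= 4.
H(9) = 5


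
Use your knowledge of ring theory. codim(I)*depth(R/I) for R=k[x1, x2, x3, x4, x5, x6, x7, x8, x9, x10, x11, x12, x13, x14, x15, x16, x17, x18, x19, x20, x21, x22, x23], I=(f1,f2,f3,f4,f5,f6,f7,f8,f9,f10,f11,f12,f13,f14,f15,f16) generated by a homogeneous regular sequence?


codim=16, depth=dim(R/I)=23-16=7
Product=16*7=112


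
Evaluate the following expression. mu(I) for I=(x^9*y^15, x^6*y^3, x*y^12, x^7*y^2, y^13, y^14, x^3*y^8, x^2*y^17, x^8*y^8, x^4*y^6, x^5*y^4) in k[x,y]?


Remove redundant (divisible by others).
x^2*y^17 redundant.
x^8*y^8 redundant.
x^9*y^15 redundant.
y^14 redundant.
Min: x^7*y^2, x^6*y^3, x^5*y^4, x^4*y^6, x^3*y^8, x*y^12, y^13
Count=7


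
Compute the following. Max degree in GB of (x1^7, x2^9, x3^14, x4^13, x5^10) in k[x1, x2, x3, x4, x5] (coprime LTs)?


Pure powers, coprime LTs => already GB.
Degrees: 7, 9, 14, 13, 10
Max=14


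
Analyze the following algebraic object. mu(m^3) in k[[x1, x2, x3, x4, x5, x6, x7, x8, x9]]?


C(n+d-1,d)=C(11,3)=165


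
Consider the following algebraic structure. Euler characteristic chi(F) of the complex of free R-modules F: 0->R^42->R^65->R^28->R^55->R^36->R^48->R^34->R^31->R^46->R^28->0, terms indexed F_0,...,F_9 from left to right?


chi = sum (-1)^i * rank:
(-1)^0*42=42
(-1)^1*65=-65
(-1)^2*28=28
(-1)^3*55=-55
(-1)^4*36=36
(-1)^5*48=-48
(-1)^6*34=34
(-1)^7*31=-31
(-1)^8*46=46
(-1)^9*28=-28
chi=-41


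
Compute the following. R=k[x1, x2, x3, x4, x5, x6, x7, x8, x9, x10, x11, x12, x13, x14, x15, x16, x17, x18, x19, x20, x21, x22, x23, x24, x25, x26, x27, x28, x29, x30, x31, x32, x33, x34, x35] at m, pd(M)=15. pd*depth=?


pd+depth=35
depth=35-15=20
pd*depth=15*20=300


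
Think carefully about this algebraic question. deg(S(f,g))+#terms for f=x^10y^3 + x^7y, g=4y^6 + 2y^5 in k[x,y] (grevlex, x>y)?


LT(f)=x^10y^3, LT(g)=4y^6
lcm(LM)=x^10y^6
S(f,g) (scaled by 4 to clear denominators) = 4y^3*f - x^10*g = -2x^10y^5 + 4x^7y^4
2 terms, deg 15.
15+2=17


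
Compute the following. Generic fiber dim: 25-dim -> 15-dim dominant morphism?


dim(fiber)=dim(X)-dim(Y)=25-15=10


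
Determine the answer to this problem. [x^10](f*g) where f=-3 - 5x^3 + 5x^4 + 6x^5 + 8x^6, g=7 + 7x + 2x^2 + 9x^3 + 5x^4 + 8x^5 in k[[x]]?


[x^10] = sum a_i*b_j, i+j=10
  6*8=48
  8*5=40
Sum=88


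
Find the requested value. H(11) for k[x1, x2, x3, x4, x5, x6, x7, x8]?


C(d+n-1,n-1)=C(18,7)=31824


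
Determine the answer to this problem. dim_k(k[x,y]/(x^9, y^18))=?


Basis: x^i*y^j, i<9, j<18
9*18=162


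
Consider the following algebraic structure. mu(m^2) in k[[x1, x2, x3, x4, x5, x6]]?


C(n+d-1,d)=C(7,2)=21


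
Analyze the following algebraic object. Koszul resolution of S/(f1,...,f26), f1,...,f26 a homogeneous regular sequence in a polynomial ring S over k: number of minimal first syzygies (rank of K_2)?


Regular sequence => Koszul complex is the minimal free resolution.
Syz_1 minimally generated by Koszul relations f_i*e_j - f_j*e_i (i<j): mu(Syz_1) = beta_2 = C(m,2) = m(m-1)/2
m=26
26*25/2 = 325


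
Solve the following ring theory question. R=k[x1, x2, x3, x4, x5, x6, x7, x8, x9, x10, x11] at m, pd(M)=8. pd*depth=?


pd+depth=11
depth=11-8=3
pd*depth=8*3=24


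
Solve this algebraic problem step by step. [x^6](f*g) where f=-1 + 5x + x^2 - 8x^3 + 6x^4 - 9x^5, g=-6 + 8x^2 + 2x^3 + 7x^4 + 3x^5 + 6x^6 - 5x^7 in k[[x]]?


[x^6] = sum a_i*b_j, i+j=6
  -1*6=-6
  5*3=15
  1*7=7
  -8*2=-16
  6*8=48
Sum=48


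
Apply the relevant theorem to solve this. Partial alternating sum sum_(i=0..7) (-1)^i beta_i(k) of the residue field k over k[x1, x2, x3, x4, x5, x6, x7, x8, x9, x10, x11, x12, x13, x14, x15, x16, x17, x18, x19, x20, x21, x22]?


Koszul resolution: beta_i(k)=C(n,i), n=22
sum_(i=0..p) (-1)^i C(n,i) = (-1)^p C(n-1,p)
(-1)^7*C(21,7) = (-1)^7*116280 = -116280


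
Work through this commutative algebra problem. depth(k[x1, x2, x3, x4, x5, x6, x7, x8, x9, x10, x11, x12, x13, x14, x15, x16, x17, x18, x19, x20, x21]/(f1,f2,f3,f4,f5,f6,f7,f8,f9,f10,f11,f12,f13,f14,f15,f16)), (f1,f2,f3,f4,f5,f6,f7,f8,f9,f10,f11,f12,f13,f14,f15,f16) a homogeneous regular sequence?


depth(R)=21
depth(R/I)=21-16=5


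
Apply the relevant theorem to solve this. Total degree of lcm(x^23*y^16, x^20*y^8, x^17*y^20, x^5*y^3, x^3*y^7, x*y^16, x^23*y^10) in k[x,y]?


lcm = componentwise max:
x: max(23,20,17,5,3,1,23)=23
y: max(16,8,20,3,7,16,10)=20
Total=23+20=43


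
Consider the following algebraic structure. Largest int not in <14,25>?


gcd(14,25)=1 => F=ab-a-b=14*25-14-25=350-39=311


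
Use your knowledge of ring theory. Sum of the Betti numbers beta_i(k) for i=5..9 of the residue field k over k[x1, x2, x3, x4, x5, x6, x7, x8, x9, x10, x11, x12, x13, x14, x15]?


Koszul resolution: beta_i(k)=C(n,i), n=15
C(15,5)=3003, C(15,6)=5005, C(15,7)=6435, C(15,8)=6435, C(15,9)=5005
Sum=25883


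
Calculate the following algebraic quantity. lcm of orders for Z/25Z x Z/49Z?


Exponent = lcm of the cyclic orders; pairwise coprime => product.
5^2*7^2=25*49=1225


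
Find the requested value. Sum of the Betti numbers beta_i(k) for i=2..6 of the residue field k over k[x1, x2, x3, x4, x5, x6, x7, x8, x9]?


Koszul resolution: beta_i(k)=C(n,i), n=9
C(9,2)=36, C(9,3)=84, C(9,4)=126, C(9,5)=126, C(9,6)=84
Sum=456


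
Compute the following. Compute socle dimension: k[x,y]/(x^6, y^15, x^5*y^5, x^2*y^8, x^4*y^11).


Socle = ann(m) = span of standard monomials u with x*u, y*u in I (staircase corners).
Redundant generators: x^4*y^11
Minimal generators: x^6, x^5*y^5, x^2*y^8, y^15
Corners: xy^14, x^4y^7, x^5y^4
Socle dim=3


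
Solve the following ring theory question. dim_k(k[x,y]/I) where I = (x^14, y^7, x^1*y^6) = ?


k[x,y]/I, I = (x^14, y^7, x^1*y^6)
Rect: 14x7=98. Corner: (14-1)x(7-6)=13.
dim = 98-13 = 85


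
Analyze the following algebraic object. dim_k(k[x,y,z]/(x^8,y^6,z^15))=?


Basis: x^iy^jz^k, i<8,j<6,k<15
8*6*15=720


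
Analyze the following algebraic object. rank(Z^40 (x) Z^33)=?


rank(M(x)N) = rank(M)*rank(N)
40*33 = 1320


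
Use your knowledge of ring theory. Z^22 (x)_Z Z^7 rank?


rank(M(x)N) = rank(M)*rank(N)
22*7 = 154


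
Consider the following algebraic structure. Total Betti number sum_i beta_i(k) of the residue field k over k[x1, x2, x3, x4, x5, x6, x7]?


Koszul resolution: beta_i(k)=C(n,i), n=7
sum_i C(7,i) = 2^7 = 128


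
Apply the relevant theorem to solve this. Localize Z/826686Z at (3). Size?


3-primary part: 826686=3^10*14
Size=3^10=59049


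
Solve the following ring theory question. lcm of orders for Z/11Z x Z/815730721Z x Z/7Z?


Exponent = lcm of the cyclic orders; pairwise coprime => product.
11^1*13^8*7^1=11*815730721*7=62811265517


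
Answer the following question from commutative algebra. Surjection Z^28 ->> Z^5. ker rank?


rank(ker) = 28-5 = 23


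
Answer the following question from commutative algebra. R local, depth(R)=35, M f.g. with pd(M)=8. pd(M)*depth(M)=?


pd+depth=35
depth=35-8=27
pd*depth=8*27=216


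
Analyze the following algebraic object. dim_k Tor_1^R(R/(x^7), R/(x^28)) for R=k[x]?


Tor_1(R/I,R/J)=(I cap J)/IJ=(x^28)/(x^35)
dim=35-28=min(7,28)=7


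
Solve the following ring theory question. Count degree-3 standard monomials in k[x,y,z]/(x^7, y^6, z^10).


Need i<7, j<6, k<10 with i+j+k=3.
For each i, j ranges over max(0,3-i-9)..min(5,3-i):
  i=0: j in [0,3] -> 4
  i=1: j in [0,2] -> 3
  i=2: j in [0,1] -> 2
  i=3: j in [0,0] -> 1
H(3) = 4+3+2+1 = 10


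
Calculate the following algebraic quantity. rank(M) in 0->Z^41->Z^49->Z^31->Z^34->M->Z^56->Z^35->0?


Alt sum=0:
(-1)^0*41 + (-1)^1*49 + (-1)^2*31 + (-1)^3*34 + (-1)^4*? + (-1)^5*56 + (-1)^6*35=0
rank(M)=32


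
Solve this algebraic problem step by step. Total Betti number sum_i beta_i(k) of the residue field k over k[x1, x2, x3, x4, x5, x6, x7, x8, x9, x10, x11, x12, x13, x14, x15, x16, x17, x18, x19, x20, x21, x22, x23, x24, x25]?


Koszul resolution: beta_i(k)=C(n,i), n=25
sum_i C(25,i) = 2^25 = 33554432


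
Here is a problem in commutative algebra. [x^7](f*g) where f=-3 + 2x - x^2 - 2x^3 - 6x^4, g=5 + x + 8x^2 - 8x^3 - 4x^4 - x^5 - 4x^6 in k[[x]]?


[x^7] = sum a_i*b_j, i+j=7
  2*-4=-8
  -1*-1=1
  -2*-4=8
  -6*-8=48
Sum=49


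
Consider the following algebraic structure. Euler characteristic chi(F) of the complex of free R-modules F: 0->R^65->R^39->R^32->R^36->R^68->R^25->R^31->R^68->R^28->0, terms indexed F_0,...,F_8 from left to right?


chi = sum (-1)^i * rank:
(-1)^0*65=65
(-1)^1*39=-39
(-1)^2*32=32
(-1)^3*36=-36
(-1)^4*68=68
(-1)^5*25=-25
(-1)^6*31=31
(-1)^7*68=-68
(-1)^8*28=28
chi=56


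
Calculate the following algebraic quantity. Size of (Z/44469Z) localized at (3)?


3-primary part: 44469=3^6*61
Size=3^6=729


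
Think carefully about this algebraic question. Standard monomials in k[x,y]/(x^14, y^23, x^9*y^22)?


k[x,y]/I, I = (x^14, y^23, x^9*y^22)
Rect: 14x23=322. Corner: (14-9)x(23-22)=5.
dim = 322-5 = 317


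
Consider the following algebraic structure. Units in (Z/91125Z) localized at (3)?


Local ring = Z/729Z.
phi(729) = 3^5*(3-1) = 486


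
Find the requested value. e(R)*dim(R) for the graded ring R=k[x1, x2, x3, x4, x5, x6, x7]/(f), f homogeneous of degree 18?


e(R)=deg(f)=18, dim(R)=7-1=6
e*dim=18*6=108


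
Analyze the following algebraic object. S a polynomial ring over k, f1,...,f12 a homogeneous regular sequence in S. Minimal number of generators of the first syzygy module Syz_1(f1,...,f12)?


Regular sequence => Koszul complex is the minimal free resolution.
Syz_1 minimally generated by Koszul relations f_i*e_j - f_j*e_i (i<j): mu(Syz_1) = beta_2 = C(m,2) = m(m-1)/2
m=12
12*11/2 = 66


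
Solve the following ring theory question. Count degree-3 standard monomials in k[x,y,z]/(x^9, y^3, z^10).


Need i<9, j<3, k<10 with i+j+k=3.
For each i, j ranges over max(0,3-i-9)..min(2,3-i):
  i=0: j in [0,2] -> 3
  i=1: j in [0,2] -> 3
  i=2: j in [0,1] -> 2
  i=3: j in [0,0] -> 1
H(3) = 3+3+2+1 = 9


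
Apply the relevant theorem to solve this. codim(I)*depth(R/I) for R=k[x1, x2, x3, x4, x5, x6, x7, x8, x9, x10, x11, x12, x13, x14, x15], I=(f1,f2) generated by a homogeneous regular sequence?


codim=2, depth=dim(R/I)=15-2=13
Product=2*13=26


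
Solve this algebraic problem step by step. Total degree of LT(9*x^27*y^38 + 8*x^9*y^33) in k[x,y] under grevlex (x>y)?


LT: 9*x^27*y^38
deg_x=27, deg_y=38
Total=27+38=65


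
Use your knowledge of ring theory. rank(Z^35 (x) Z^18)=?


rank(M(x)N) = rank(M)*rank(N)
35*18 = 630


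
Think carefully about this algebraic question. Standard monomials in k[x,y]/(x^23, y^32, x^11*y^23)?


k[x,y]/I, I = (x^23, y^32, x^11*y^23)
Rect: 23x32=736. Corner: (23-11)x(32-23)=108.
dim = 736-108 = 628


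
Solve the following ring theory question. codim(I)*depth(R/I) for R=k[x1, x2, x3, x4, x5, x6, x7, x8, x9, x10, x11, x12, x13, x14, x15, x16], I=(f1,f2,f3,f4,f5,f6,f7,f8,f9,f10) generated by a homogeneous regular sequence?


codim=10, depth=dim(R/I)=16-10=6
Product=10*6=60


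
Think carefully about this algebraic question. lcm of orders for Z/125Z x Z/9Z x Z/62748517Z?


Exponent = lcm of the cyclic orders; pairwise coprime => product.
5^3*3^2*13^7=125*9*62748517=70592081625


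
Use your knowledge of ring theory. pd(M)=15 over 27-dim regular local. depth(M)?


pd+depth=depth(R)=27
depth=27-15=12


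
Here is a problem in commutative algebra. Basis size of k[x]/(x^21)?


Basis: 1,x,...,x^20
dim=21


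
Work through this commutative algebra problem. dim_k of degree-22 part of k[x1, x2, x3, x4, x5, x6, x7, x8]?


C(d+n-1,n-1)=C(29,7)=1560780


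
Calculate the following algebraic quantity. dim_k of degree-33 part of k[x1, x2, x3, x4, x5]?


C(d+n-1,n-1)=C(37,4)=66045


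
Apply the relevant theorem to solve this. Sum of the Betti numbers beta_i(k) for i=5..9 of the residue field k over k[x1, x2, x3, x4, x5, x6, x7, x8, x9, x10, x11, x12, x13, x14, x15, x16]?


Koszul resolution: beta_i(k)=C(n,i), n=16
C(16,5)=4368, C(16,6)=8008, C(16,7)=11440, C(16,8)=12870, C(16,9)=11440
Sum=48126


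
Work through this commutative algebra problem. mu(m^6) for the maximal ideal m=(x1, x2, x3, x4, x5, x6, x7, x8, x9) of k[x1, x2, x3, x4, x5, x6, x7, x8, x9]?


Graded Nakayama: mu(m^d) = dim_k (m^d/m^(d+1)) = #degree-6 monomials in 9 vars
C(n+d-1,d)=C(14,6)=3003


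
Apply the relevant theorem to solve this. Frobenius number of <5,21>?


gcd(5,21)=1 => F=ab-a-b=5*21-5-21=105-26=79


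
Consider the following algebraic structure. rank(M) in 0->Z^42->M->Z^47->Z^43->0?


Alt sum=0:
(-1)^0*42 + (-1)^1*? + (-1)^2*47 + (-1)^3*43=0
rank(M)=46


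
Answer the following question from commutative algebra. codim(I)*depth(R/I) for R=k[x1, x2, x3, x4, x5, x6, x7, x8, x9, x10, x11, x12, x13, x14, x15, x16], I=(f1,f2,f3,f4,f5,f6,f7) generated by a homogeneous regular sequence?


codim=7, depth=dim(R/I)=16-7=9
Product=7*9=63


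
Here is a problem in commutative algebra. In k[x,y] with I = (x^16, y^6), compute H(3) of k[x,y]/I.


k[x,y], I = (x^16, y^6), d = 3
Need i < 16 and d-i < 6.
Range: 0 <= i <= 3.
H(3) = 4


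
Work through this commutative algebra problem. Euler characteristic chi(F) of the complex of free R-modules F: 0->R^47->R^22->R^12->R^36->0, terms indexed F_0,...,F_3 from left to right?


chi = sum (-1)^i * rank:
(-1)^0*47=47
(-1)^1*22=-22
(-1)^2*12=12
(-1)^3*36=-36
chi=1


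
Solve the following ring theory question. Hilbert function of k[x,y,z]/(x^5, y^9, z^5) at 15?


Need i<5, j<9, k<5 with i+j+k=15.
For each i, j ranges over max(0,15-i-4)..min(8,15-i):
  i=0: j in [11,8] -> 0
  i=1: j in [10,8] -> 0
  i=2: j in [9,8] -> 0
  i=3: j in [8,8] -> 1
  i=4: j in [7,8] -> 2
H(15) = 0+0+0+1+2 = 3


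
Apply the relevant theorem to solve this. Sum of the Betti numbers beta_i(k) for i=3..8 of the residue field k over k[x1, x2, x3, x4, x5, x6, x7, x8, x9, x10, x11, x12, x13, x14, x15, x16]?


Koszul resolution: beta_i(k)=C(n,i), n=16
C(16,3)=560, C(16,4)=1820, C(16,5)=4368, C(16,6)=8008, C(16,7)=11440, C(16,8)=12870
Sum=39066


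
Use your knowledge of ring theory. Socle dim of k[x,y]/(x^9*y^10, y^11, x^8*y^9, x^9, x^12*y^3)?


Socle = ann(m) = span of standard monomials u with x*u, y*u in I (staircase corners).
Redundant generators: x^12*y^3, x^9*y^10
Minimal generators: x^9, x^8*y^9, y^11
Corners: x^7y^10, x^8y^8
Socle dim=2


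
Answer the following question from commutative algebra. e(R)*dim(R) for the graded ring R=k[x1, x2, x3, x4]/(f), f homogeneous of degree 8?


e(R)=deg(f)=8, dim(R)=4-1=3
e*dim=8*3=24


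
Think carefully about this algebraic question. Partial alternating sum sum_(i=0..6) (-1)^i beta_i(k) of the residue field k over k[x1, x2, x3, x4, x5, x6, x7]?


Koszul resolution: beta_i(k)=C(n,i), n=7
sum_(i=0..p) (-1)^i C(n,i) = (-1)^p C(n-1,p)
(-1)^6*C(6,6) = (-1)^6*1 = 1


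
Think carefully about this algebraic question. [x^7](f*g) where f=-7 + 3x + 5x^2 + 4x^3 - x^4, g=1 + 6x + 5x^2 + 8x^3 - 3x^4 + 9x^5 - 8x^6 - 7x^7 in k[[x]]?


[x^7] = sum a_i*b_j, i+j=7
  -7*-7=49
  3*-8=-24
  5*9=45
  4*-3=-12
  -1*8=-8
Sum=50


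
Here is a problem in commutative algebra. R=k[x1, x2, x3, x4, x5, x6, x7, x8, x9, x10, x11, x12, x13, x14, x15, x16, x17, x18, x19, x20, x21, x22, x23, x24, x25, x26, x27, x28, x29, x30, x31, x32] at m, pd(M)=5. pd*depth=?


pd+depth=32
depth=32-5=27
pd*depth=5*27=135


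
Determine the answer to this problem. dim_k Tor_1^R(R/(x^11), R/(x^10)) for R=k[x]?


Tor_1(R/I,R/J)=(I cap J)/IJ=(x^11)/(x^21)
dim=21-11=min(11,10)=10


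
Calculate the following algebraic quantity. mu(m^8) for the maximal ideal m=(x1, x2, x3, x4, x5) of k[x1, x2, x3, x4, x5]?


Graded Nakayama: mu(m^d) = dim_k (m^d/m^(d+1)) = #degree-8 monomials in 5 vars
C(n+d-1,d)=C(12,8)=495


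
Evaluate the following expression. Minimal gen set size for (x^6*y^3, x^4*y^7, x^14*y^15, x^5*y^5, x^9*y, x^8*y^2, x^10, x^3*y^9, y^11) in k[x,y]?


Remove redundant (divisible by others).
x^14*y^15 redundant.
Min: x^10, x^9*y, x^8*y^2, x^6*y^3, x^5*y^5, x^4*y^7, x^3*y^9, y^11
Count=8


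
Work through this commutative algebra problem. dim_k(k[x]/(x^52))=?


Basis: 1,x,...,x^51
dim=52


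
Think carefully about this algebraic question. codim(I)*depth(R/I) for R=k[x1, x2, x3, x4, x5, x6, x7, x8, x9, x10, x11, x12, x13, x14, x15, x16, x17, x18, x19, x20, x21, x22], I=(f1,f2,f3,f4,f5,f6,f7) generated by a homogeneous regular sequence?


codim=7, depth=dim(R/I)=22-7=15
Product=7*15=105


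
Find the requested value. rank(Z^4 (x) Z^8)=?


rank(M(x)N) = rank(M)*rank(N)
4*8 = 32


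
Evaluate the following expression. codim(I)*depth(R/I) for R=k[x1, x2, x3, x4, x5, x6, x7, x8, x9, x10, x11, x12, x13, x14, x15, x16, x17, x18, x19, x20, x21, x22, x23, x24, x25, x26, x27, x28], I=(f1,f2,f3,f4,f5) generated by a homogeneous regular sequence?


codim=5, depth=dim(R/I)=28-5=23
Product=5*23=115


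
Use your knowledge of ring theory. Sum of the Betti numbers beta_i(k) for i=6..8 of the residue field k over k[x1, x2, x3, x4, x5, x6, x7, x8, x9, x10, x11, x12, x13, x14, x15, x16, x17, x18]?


Koszul resolution: beta_i(k)=C(n,i), n=18
C(18,6)=18564, C(18,7)=31824, C(18,8)=43758
Sum=94146


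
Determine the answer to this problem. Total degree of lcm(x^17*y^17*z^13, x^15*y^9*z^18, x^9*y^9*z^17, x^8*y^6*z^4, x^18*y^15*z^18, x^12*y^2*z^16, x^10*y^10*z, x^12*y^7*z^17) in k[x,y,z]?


lcm = componentwise max:
x: max(17,15,9,8,18,12,10,12)=18
y: max(17,9,9,6,15,2,10,7)=17
z: max(13,18,17,4,18,16,1,17)=18
Total=18+17+18=53


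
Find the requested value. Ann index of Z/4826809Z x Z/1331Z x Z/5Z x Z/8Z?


Exponent = lcm of the cyclic orders; pairwise coprime => product.
13^6*11^3*5^1*2^3=4826809*1331*5*8=256979311160


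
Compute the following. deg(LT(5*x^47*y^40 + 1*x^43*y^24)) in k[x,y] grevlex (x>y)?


LT: 5*x^47*y^40
deg_x=47, deg_y=40
Total=47+40=87


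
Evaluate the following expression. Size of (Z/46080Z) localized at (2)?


2-primary part: 46080=2^10*45
Size=2^10=1024


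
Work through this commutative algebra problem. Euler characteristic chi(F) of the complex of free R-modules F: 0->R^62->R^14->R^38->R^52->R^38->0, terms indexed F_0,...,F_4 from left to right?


chi = sum (-1)^i * rank:
(-1)^0*62=62
(-1)^1*14=-14
(-1)^2*38=38
(-1)^3*52=-52
(-1)^4*38=38
chi=72


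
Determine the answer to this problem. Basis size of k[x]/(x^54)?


Basis: 1,x,...,x^53
dim=54


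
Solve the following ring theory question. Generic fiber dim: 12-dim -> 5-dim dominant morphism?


dim(fiber)=dim(X)-dim(Y)=12-5=7


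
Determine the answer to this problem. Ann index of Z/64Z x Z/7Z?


Exponent = lcm of the cyclic orders; pairwise coprime => product.
2^6*7^1=64*7=448


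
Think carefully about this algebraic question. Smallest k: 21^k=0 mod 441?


21^k mod 441:
k=1: 21
k=2: 0
First zero at k = 2


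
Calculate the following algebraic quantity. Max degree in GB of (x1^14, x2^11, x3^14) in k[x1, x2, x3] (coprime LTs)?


Pure powers, coprime LTs => already GB.
Degrees: 14, 11, 14
Max=14


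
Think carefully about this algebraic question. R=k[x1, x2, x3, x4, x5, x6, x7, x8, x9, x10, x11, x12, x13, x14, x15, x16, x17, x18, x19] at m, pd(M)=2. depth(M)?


pd+depth=depth(R)=19
depth=19-2=17


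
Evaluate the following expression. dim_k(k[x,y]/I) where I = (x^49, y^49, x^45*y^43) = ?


k[x,y]/I, I = (x^49, y^49, x^45*y^43)
Rect: 49x49=2401. Corner: (49-45)x(49-43)=24.
dim = 2401-24 = 2377


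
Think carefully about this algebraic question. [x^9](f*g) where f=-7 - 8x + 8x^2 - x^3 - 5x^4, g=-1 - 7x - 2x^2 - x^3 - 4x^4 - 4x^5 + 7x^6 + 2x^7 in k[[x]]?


[x^9] = sum a_i*b_j, i+j=9
  8*2=16
  -1*7=-7
  -5*-4=20
Sum=29


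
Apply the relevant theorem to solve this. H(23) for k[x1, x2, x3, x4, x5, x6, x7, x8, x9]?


C(d+n-1,n-1)=C(31,8)=7888725


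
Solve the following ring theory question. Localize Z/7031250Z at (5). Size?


5-primary part: 7031250=5^8*18
Size=5^8=390625


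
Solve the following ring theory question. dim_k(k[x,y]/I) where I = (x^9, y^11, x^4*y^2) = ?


k[x,y]/I, I = (x^9, y^11, x^4*y^2)
Rect: 9x11=99. Corner: (9-4)x(11-2)=45.
dim = 99-45 = 54


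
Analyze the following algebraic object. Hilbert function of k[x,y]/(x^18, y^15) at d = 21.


k[x,y], I = (x^18, y^15), d = 21
Need i < 18 and d-i < 15.
Range: 7 <= i <= 17.
H(21) = 11


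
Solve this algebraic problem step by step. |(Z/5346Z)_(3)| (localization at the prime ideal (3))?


3-primary part: 5346=3^5*22
Size=3^5=243


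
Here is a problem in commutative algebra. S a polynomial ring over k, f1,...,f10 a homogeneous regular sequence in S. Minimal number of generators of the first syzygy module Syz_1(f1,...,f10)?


Regular sequence => Koszul complex is the minimal free resolution.
Syz_1 minimally generated by Koszul relations f_i*e_j - f_j*e_i (i<j): mu(Syz_1) = beta_2 = C(m,2) = m(m-1)/2
m=10
10*9/2 = 45


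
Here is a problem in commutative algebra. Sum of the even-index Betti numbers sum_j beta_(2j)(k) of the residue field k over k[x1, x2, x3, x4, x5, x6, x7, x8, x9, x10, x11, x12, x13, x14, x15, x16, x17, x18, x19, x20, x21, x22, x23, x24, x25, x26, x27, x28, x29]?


Koszul resolution: beta_i(k)=C(n,i), n=29
sum_even C(29,i) = 2^(n-1) = 2^28 = 268435456


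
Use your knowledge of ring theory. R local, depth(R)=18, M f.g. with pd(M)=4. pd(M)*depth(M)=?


pd+depth=18
depth=18-4=14
pd*depth=4*14=56


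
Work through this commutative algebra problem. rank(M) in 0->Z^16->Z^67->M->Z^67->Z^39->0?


Alt sum=0:
(-1)^0*16 + (-1)^1*67 + (-1)^2*? + (-1)^3*67 + (-1)^4*39=0
rank(M)=79


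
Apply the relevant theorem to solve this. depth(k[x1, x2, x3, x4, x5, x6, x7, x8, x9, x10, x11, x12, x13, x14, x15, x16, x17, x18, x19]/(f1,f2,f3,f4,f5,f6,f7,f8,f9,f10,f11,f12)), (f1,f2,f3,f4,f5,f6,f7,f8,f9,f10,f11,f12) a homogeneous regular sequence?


depth(R)=19
depth(R/I)=19-12=7


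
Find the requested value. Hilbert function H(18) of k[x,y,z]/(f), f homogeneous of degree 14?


C(20,2)-C(6,2)=190-15=175


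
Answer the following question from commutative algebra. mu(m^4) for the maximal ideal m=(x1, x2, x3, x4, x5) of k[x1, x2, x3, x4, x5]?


Graded Nakayama: mu(m^d) = dim_k (m^d/m^(d+1)) = #degree-4 monomials in 5 vars
C(n+d-1,d)=C(8,4)=70


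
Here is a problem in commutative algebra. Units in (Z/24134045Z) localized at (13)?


Local ring = Z/4826809Z.
phi(4826809) = 13^5*(13-1) = 4455516


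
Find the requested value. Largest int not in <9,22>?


gcd(9,22)=1 => F=ab-a-b=9*22-9-22=198-31=167


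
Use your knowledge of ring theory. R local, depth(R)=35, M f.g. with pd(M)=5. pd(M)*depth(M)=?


pd+depth=35
depth=35-5=30
pd*depth=5*30=150


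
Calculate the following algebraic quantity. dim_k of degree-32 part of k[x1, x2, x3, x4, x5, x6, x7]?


C(d+n-1,n-1)=C(38,6)=2760681


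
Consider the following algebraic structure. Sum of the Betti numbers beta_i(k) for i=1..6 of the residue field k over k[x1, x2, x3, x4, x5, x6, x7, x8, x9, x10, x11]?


Koszul resolution: beta_i(k)=C(n,i), n=11
C(11,1)=11, C(11,2)=55, C(11,3)=165, C(11,4)=330, C(11,5)=462, C(11,6)=462
Sum=1485
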